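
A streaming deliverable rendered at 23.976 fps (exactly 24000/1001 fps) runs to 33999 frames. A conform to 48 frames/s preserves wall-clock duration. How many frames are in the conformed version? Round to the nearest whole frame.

68066 frames

Frames at target rate = 33999 × (48) / (24000/1001) = 34032999/500 ≈ 68065.998.
Nearest whole frame: 68066.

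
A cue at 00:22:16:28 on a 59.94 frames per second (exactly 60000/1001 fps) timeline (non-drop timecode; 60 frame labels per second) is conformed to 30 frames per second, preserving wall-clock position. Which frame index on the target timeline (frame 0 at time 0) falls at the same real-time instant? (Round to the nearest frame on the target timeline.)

Source frame index: (0×3600 + 22×60 + 16) × 60 + 28 = 80188.
Real time: 80188 / (60000/1001) = 20067047/15000 s.
Target frame: (20067047/15000) × (30) = 20067047/500 ≈ 40134.094 → 40134.

frame 40134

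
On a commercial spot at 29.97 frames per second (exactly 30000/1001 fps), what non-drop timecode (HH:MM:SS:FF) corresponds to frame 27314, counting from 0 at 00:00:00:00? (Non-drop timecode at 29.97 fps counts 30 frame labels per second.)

27314 ÷ 30 = 910 full seconds, remainder 14 frames.
910 s = 0 h 15 min 10 s.
Timecode: 00:15:10:14.

00:15:10:14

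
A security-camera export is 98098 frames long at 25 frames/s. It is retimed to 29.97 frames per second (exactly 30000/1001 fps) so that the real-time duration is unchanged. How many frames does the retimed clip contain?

Target frames = source frames × (target rate / source rate) = 98098 × (30000/1001)/(25) = 98098 × 1200/1001 = 117600.

117600 frames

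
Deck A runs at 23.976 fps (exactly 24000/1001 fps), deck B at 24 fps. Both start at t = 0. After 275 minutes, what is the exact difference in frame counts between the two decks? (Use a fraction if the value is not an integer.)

36000/91 frames

275 min = 16500 s.
A emits 24000/1001 × 16500 = 36000000/91 frames; B emits 24 × 16500 = 396000.
Difference = 36000/91 frames (≈ 395.6044); B is ahead of A.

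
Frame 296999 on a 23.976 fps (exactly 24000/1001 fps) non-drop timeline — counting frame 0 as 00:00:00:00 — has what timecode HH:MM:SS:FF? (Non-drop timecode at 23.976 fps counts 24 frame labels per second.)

296999 ÷ 24 = 12374 full seconds, remainder 23 frames.
12374 s = 3 h 26 min 14 s.
Timecode: 03:26:14:23.

03:26:14:23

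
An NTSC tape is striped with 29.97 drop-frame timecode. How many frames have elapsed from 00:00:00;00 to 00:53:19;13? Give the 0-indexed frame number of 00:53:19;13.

As if non-drop at 30 labels/s: (0 × 3600 + 53 × 60 + 19) × 30 + 13 = 95983.
Minute boundaries passed: 53; those not divisible by 10: 53 − 5 = 48; dropped labels = 2 × 48 = 96.
Actual frame index = 95983 − 96 = 95887.

95887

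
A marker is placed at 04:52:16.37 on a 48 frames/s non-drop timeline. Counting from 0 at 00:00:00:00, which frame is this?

frame 841765

Total seconds to the label: (4 × 3600 + 52 × 60 + 16) = 17536.
Frame index = 17536 × 48 + 37 = 841765.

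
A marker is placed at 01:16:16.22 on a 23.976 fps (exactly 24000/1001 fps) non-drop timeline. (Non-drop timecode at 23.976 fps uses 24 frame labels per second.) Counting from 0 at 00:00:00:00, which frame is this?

109846

Total seconds to the label: (1 × 3600 + 16 × 60 + 16) = 4576.
Frame index = 4576 × 24 + 22 = 109846.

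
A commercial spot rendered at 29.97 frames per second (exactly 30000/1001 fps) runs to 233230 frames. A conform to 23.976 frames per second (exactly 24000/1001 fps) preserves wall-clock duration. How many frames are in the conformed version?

186584 frames

Target frames = source frames × (target rate / source rate) = 233230 × (24000/1001)/(30000/1001) = 233230 × 4/5 = 186584.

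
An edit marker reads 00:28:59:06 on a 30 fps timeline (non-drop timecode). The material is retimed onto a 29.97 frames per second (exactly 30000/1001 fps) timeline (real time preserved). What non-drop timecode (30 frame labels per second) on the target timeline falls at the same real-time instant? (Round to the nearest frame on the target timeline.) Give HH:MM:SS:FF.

00:28:57:14

Source frame index: (0×3600 + 28×60 + 59) × 30 + 6 = 52176.
Real time: 52176 / (30) = 8696/5 s.
Target frame: (8696/5) × (30000/1001) = 52176000/1001 ≈ 52123.876 → 52124.
At 30 labels/s: frame 52124 → 00:28:57:14.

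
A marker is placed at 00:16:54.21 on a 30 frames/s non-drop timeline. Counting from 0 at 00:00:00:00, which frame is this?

frame 30441

Total seconds to the label: (0 × 3600 + 16 × 60 + 54) = 1014.
Frame index = 1014 × 30 + 21 = 30441.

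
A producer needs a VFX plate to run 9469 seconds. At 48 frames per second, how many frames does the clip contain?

454512 frames

Frames = 9469 × 48 = 454512.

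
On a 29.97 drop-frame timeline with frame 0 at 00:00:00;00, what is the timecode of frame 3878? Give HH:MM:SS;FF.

Ten DF minutes hold 17982 frames, so frame 3878 lies in block 0 (frames 0–17981) with 3878 frames into that block.
The block's first minute is 1800 frames and the rest 1798 each; 3878 frames reaches minute 2, so 0 × 18 + 2 × 2 = 4 labels have been skipped so far.
Adding those back, label number 3878 + 4 = 3882 at 30 labels/s is 129 s + 12 f = 0 h 2 min 9 s frame 12, i.e. 00:02:09;12.

00:02:09;12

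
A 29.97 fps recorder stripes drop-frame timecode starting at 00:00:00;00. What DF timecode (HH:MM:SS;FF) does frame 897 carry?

Each 10-minute DF block holds 10 × 60 × 30 − 9 × 2 = 17982 frames. 897 ÷ 17982 → 0 full blocks, remainder 897.
Within the partial block the first minute is 1800 frames and each further minute 1798, so 0 further minute boundaries passed. Total skipped labels = 18 × 0 + 2 × 0 = 0.
Non-drop label index = 897 + 0 = 897; at 30 labels/s that is 00:00:29:27, i.e. DF 00:00:29;27.

00:00:29;27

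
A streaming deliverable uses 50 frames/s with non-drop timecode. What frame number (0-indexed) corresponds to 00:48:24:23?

frame 145223

Total seconds to the label: (0 × 3600 + 48 × 60 + 24) = 2904.
Frame index = 2904 × 50 + 23 = 145223.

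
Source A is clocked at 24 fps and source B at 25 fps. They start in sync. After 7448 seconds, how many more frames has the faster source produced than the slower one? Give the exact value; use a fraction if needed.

7448 frames

A emits 24 × 7448 = 178752 frames; B emits 25 × 7448 = 186200.
Difference = 7448 frames; B is ahead of A.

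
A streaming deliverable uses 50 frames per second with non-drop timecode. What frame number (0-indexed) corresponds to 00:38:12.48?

Total seconds to the label: (0 × 3600 + 38 × 60 + 12) = 2292.
Frame index = 2292 × 50 + 48 = 114648.

114648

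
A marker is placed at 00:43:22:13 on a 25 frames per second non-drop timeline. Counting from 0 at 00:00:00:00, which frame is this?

Total seconds to the label: (0 × 3600 + 43 × 60 + 22) = 2602.
Frame index = 2602 × 25 + 13 = 65063.

65063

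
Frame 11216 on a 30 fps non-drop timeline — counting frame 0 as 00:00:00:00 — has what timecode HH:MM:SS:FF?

11216 ÷ 30 = 373 full seconds, remainder 26 frames.
373 s = 0 h 6 min 13 s.
Timecode: 00:06:13:26.

00:06:13:26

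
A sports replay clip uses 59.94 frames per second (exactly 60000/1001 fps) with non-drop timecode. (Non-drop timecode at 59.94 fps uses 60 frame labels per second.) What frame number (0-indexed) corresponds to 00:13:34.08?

Total seconds to the label: (0 × 3600 + 13 × 60 + 34) = 814.
Frame index = 814 × 60 + 8 = 48848.

frame 48848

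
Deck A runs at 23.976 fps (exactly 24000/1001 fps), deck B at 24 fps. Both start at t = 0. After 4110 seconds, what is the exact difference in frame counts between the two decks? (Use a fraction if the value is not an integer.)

98640/1001 frames

A emits 24000/1001 × 4110 = 98640000/1001 frames; B emits 24 × 4110 = 98640.
Difference = 98640/1001 frames (≈ 98.5415); B is ahead of A.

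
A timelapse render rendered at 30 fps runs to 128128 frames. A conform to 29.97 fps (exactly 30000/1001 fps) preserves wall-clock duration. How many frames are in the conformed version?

128000 frames

Target frames = source frames × (target rate / source rate) = 128128 × (30000/1001)/(30) = 128128 × 1000/1001 = 128000.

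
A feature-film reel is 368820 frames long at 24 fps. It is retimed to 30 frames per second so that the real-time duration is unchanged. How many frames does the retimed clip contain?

Target frames = source frames × (target rate / source rate) = 368820 × (30)/(24) = 368820 × 5/4 = 461025.

461025 frames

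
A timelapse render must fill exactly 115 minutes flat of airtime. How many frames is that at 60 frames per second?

115 min = 6900 s.
Frames = 6900 × 60 = 414000.

414000 frames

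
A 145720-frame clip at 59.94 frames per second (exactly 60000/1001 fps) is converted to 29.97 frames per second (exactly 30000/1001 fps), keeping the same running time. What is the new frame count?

Target frames = source frames × (target rate / source rate) = 145720 × (30000/1001)/(60000/1001) = 145720 × 1/2 = 72860.

72860 frames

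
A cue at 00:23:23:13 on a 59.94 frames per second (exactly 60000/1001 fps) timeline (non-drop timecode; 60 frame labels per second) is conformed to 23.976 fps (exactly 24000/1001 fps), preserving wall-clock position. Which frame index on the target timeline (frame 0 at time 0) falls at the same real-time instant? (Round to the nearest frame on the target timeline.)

Source frame index: (0×3600 + 23×60 + 23) × 60 + 13 = 84193.
Real time: 84193 / (60000/1001) = 84277193/60000 s.
Target frame: (84277193/60000) × (24000/1001) = 168386/5 ≈ 33677.200 → 33677.

frame 33677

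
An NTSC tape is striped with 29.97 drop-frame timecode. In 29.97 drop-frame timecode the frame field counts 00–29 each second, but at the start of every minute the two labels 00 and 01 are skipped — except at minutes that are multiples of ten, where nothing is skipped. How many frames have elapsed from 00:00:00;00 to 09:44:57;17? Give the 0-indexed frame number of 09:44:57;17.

1051875

As if non-drop at 30 labels/s: (9 × 3600 + 44 × 60 + 57) × 30 + 17 = 1052927.
Minute boundaries passed: 584; those not divisible by 10: 584 − 58 = 526; dropped labels = 2 × 526 = 1052.
Actual frame index = 1052927 − 1052 = 1051875.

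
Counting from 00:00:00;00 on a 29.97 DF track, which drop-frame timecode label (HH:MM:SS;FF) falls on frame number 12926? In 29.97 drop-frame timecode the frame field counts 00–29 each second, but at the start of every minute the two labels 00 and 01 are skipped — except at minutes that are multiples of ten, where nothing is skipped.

00:07:11;10

Each 10-minute DF block holds 10 × 60 × 30 − 9 × 2 = 17982 frames. 12926 ÷ 17982 → 0 full blocks, remainder 12926.
Within the partial block the first minute is 1800 frames and each further minute 1798, so 7 further minute boundaries passed. Total skipped labels = 18 × 0 + 2 × 7 = 14.
Non-drop label index = 12926 + 14 = 12940; at 30 labels/s that is 00:07:11:10, i.e. DF 00:07:11;10.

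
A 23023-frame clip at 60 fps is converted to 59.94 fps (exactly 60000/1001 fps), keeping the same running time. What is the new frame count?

23000 frames

Target frames = source frames × (target rate / source rate) = 23023 × (60000/1001)/(60) = 23023 × 1000/1001 = 23000.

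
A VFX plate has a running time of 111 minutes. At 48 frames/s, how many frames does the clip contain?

319680 frames

111 min = 6660 s.
Frames = 6660 × 48 = 319680.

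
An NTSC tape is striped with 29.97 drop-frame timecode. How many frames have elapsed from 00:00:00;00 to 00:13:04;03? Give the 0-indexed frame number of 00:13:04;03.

As if non-drop at 30 labels/s: (0 × 3600 + 13 × 60 + 4) × 30 + 3 = 23523.
Minute boundaries passed: 13; those not divisible by 10: 13 − 1 = 12; dropped labels = 2 × 12 = 24.
Actual frame index = 23523 − 24 = 23499.

23499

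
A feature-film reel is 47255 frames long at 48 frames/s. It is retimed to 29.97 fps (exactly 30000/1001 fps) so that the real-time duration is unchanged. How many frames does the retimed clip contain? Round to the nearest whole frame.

Frames at target rate = 47255 × (30000/1001) / (48) = 2271875/77 ≈ 29504.870.
Nearest whole frame: 29505.

29505 frames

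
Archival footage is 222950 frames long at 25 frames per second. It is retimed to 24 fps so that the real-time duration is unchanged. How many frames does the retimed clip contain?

214032 frames

Target frames = source frames × (target rate / source rate) = 222950 × (24)/(25) = 222950 × 24/25 = 214032.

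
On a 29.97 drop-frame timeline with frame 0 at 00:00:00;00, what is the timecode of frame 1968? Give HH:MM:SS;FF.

Ten DF minutes hold 17982 frames, so frame 1968 lies in block 0 (frames 0–17981) with 1968 frames into that block.
The block's first minute is 1800 frames and the rest 1798 each; 1968 frames reaches minute 1, so 0 × 18 + 1 × 2 = 2 labels have been skipped so far.
Adding those back, label number 1968 + 2 = 1970 at 30 labels/s is 65 s + 20 f = 0 h 1 min 5 s frame 20, i.e. 00:01:05;20.

00:01:05;20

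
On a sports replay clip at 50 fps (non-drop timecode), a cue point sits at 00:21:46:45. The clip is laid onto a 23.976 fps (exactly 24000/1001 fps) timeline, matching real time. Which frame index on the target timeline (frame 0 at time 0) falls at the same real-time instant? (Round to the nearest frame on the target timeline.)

frame 31334

Source frame index: (0×3600 + 21×60 + 46) × 50 + 45 = 65345.
Real time: 65345 / (50) = 13069/10 s.
Target frame: (13069/10) × (24000/1001) = 4480800/143 ≈ 31334.266 → 31334.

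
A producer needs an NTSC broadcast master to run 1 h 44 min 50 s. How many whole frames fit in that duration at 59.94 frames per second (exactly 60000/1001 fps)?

1 h 44 min 50 s = 6290 s.
Frames = 6290 × 60000/1001 = 377400000/1001 ≈ 377022.9770.
Complete frames: 377022.

377022 frames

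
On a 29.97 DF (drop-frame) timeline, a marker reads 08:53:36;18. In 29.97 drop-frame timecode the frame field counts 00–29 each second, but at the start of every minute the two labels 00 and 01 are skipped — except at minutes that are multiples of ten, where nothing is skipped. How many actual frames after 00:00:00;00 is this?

959538

As if non-drop at 30 labels/s: (8 × 3600 + 53 × 60 + 36) × 30 + 18 = 960498.
Minute boundaries passed: 533; those not divisible by 10: 533 − 53 = 480; dropped labels = 2 × 480 = 960.
Actual frame index = 960498 − 960 = 959538.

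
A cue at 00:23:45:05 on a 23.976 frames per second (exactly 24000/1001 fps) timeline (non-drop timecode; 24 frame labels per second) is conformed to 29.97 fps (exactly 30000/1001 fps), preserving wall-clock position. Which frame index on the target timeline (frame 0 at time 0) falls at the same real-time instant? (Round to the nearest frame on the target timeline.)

Source frame index: (0×3600 + 23×60 + 45) × 24 + 5 = 34205.
Real time: 34205 / (24000/1001) = 6847841/4800 s.
Target frame: (6847841/4800) × (30000/1001) = 171025/4 ≈ 42756.250 → 42756.

frame 42756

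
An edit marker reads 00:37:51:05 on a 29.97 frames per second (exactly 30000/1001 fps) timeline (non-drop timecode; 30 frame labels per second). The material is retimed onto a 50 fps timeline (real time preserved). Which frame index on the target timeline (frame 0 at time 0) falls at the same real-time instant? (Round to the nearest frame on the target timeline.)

Source frame index: (0×3600 + 37×60 + 51) × 30 + 5 = 68135.
Real time: 68135 / (30000/1001) = 13640627/6000 s.
Target frame: (13640627/6000) × (50) = 13640627/120 ≈ 113671.892 → 113672.

frame 113672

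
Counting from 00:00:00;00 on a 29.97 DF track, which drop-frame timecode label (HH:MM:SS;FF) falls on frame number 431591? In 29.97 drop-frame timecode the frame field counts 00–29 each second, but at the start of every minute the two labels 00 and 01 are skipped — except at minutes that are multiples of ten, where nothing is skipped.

04:00:00;23

Each 10-minute DF block holds 10 × 60 × 30 − 9 × 2 = 17982 frames. 431591 ÷ 17982 → 24 full blocks, remainder 23.
Within the partial block the first minute is 1800 frames and each further minute 1798, so 0 further minute boundaries passed. Total skipped labels = 18 × 24 + 2 × 0 = 432.
Non-drop label index = 431591 + 432 = 432023; at 30 labels/s that is 04:00:00:23, i.e. DF 04:00:00;23.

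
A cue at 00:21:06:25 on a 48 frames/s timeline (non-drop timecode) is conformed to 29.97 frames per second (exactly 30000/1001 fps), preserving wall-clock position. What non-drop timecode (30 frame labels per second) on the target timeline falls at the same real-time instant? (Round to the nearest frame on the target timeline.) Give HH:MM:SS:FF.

Source frame index: (0×3600 + 21×60 + 6) × 48 + 25 = 60793.
Real time: 60793 / (48) = 60793/48 s.
Target frame: (60793/48) × (30000/1001) = 37995625/1001 ≈ 37957.667 → 37958.
At 30 labels/s: frame 37958 → 00:21:05:08.

00:21:05:08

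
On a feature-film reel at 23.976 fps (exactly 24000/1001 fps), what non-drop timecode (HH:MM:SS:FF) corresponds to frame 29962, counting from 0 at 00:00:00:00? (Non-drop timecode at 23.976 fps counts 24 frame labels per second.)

00:20:48:10

29962 ÷ 24 = 1248 full seconds, remainder 10 frames.
1248 s = 0 h 20 min 48 s.
Timecode: 00:20:48:10.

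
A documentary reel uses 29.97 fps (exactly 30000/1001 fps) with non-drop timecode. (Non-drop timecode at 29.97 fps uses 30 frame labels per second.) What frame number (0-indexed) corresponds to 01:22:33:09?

Total seconds to the label: (1 × 3600 + 22 × 60 + 33) = 4953.
Frame index = 4953 × 30 + 9 = 148599.

frame 148599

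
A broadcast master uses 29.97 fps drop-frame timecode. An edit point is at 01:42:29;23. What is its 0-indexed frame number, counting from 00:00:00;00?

Complete 10-minute blocks: 10, each 17982 frames → 179820.
Remaining 2 whole minutes in the current block: 1800 + 1 × 1798 = 3598 frames.
Within the current minute: 29 × 30 + 23 − 2 = 891 (labels ;00/;01 skipped at this minute). Total = 179820 + 3598 + 891 = 184309.

184309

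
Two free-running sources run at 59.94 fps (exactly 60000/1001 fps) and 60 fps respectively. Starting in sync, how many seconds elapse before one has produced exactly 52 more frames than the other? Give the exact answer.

13013/15 seconds

The gap grows by |60 − 60000/1001| = 60/1001 frames per second.
Time for a 52-frame gap: 52 ÷ (60/1001) = 13013/15 s.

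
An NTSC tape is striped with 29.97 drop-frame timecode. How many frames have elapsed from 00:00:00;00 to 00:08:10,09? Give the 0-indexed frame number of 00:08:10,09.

14693

Complete 10-minute blocks: 0, each 17982 frames → 0.
Remaining 8 whole minutes in the current block: 1800 + 7 × 1798 = 14386 frames.
Within the current minute: 10 × 30 + 9 − 2 = 307 (labels ;00/;01 skipped at this minute). Total = 0 + 14386 + 307 = 14693.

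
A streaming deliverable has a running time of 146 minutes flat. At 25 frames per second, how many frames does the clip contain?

219000 frames

146 min = 8760 s.
Frames = 8760 × 25 = 219000.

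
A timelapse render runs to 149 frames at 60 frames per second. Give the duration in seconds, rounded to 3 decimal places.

Running time = 149 × 1/60 = 149/60 s ≈ 2.483 s.

2.483 seconds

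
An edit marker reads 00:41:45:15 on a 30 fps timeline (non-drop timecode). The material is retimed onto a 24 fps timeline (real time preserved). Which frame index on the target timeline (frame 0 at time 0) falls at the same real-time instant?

frame 60132

Source frame index: (0×3600 + 41×60 + 45) × 30 + 15 = 75165.
Real time: 75165 / (30) = 5011/2 s.
Target frame: (5011/2) × (24) = 60132.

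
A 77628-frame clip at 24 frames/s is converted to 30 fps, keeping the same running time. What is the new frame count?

97035 frames

Target frames = source frames × (target rate / source rate) = 77628 × (30)/(24) = 77628 × 5/4 = 97035.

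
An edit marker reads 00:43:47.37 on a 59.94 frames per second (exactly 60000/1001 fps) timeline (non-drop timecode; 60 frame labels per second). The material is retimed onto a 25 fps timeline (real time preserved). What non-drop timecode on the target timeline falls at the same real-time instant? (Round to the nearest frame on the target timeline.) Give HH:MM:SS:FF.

Source frame index: (0×3600 + 43×60 + 47) × 60 + 37 = 157657.
Real time: 157657 / (60000/1001) = 157814657/60000 s.
Target frame: (157814657/60000) × (25) = 157814657/2400 ≈ 65756.107 → 65756.
At 25 labels/s: frame 65756 → 00:43:50:06.

00:43:50:06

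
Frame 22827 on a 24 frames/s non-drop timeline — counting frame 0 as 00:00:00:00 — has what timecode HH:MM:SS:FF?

00:15:51:03

22827 ÷ 24 = 951 full seconds, remainder 3 frames.
951 s = 0 h 15 min 51 s.
Timecode: 00:15:51:03.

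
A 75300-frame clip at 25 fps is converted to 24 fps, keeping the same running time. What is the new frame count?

72288 frames

Target frames = source frames × (target rate / source rate) = 75300 × (24)/(25) = 75300 × 24/25 = 72288.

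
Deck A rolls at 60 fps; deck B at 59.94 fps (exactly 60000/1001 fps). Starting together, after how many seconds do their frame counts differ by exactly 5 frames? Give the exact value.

1001/12 seconds

The gap grows by |60000/1001 − 60| = 60/1001 frames per second.
Time for a 5-frame gap: 5 ÷ (60/1001) = 1001/12 s.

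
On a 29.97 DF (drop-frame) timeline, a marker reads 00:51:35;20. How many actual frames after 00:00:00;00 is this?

Complete 10-minute blocks: 5, each 17982 frames → 89910.
Remaining 1 whole minute in the current block: 1800 + 0 × 1798 = 1800 frames.
Within the current minute: 35 × 30 + 20 − 2 = 1068 (labels ;00/;01 skipped at this minute). Total = 89910 + 1800 + 1068 = 92778.

92778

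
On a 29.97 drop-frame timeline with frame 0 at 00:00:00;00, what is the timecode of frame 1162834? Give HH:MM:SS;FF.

10:46:39;28

Ten DF minutes hold 17982 frames, so frame 1162834 lies in block 64 (frames 1150848–1168829) with 11986 frames into that block.
The block's first minute is 1800 frames and the rest 1798 each; 11986 frames reaches minute 6, so 64 × 18 + 6 × 2 = 1164 labels have been skipped so far.
Adding those back, label number 1162834 + 1164 = 1163998 at 30 labels/s is 38799 s + 28 f = 10 h 46 min 39 s frame 28, i.e. 10:46:39;28.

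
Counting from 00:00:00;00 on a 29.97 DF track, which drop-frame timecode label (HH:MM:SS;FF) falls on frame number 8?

Ten DF minutes hold 17982 frames, so frame 8 lies in block 0 (frames 0–17981) with 8 frames into that block.
The block's first minute is 1800 frames and the rest 1798 each; 8 frames reaches minute 0, so 0 × 18 + 0 × 2 = 0 labels have been skipped so far.
Adding those back, label number 8 + 0 = 8 at 30 labels/s is 0 s + 8 f = 0 h 0 min 0 s frame 8, i.e. 00:00:00;08.

00:00:00;08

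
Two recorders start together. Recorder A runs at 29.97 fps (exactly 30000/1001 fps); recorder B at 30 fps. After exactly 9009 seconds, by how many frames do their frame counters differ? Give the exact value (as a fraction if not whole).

270 frames

A emits 30000/1001 × 9009 = 270000 frames; B emits 30 × 9009 = 270270.
Difference = 270 frames; B is ahead of A.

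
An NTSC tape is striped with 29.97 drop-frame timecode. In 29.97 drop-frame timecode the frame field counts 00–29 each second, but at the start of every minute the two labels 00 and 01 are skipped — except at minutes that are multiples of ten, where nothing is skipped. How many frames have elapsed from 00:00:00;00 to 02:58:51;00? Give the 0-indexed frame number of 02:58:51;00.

Complete 10-minute blocks: 17, each 17982 frames → 305694.
Remaining 8 whole minutes in the current block: 1800 + 7 × 1798 = 14386 frames.
Within the current minute: 51 × 30 + 0 − 2 = 1528 (labels ;00/;01 skipped at this minute). Total = 305694 + 14386 + 1528 = 321608.

321608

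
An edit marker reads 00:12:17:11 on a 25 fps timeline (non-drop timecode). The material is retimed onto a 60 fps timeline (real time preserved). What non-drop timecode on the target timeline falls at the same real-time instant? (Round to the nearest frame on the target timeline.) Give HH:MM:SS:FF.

00:12:17:26

Source frame index: (0×3600 + 12×60 + 17) × 25 + 11 = 18436.
Real time: 18436 / (25) = 18436/25 s.
Target frame: (18436/25) × (60) = 221232/5 ≈ 44246.400 → 44246.
At 60 labels/s: frame 44246 → 00:12:17:26.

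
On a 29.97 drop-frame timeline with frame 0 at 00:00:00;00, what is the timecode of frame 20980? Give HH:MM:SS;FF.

Ten DF minutes hold 17982 frames, so frame 20980 lies in block 1 (frames 17982–35963) with 2998 frames into that block.
The block's first minute is 1800 frames and the rest 1798 each; 2998 frames reaches minute 1, so 1 × 18 + 1 × 2 = 20 labels have been skipped so far.
Adding those back, label number 20980 + 20 = 21000 at 30 labels/s is 700 s + 0 f = 0 h 11 min 40 s frame 0, i.e. 00:11:40;00.

00:11:40;00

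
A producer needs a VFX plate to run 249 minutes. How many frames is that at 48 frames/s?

249 min = 14940 s.
Frames = 14940 × 48 = 717120.

717120 frames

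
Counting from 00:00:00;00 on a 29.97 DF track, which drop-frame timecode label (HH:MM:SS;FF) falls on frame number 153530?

01:25:22;24

Ten DF minutes hold 17982 frames, so frame 153530 lies in block 8 (frames 143856–161837) with 9674 frames into that block.
The block's first minute is 1800 frames and the rest 1798 each; 9674 frames reaches minute 5, so 8 × 18 + 5 × 2 = 154 labels have been skipped so far.
Adding those back, label number 153530 + 154 = 153684 at 30 labels/s is 5122 s + 24 f = 1 h 25 min 22 s frame 24, i.e. 01:25:22;24.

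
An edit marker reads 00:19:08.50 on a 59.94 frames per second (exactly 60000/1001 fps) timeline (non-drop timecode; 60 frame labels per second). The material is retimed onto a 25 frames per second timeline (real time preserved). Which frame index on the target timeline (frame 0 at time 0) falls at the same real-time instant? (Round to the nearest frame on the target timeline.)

Source frame index: (0×3600 + 19×60 + 8) × 60 + 50 = 68930.
Real time: 68930 / (60000/1001) = 6899893/6000 s.
Target frame: (6899893/6000) × (25) = 6899893/240 ≈ 28749.554 → 28750.

frame 28750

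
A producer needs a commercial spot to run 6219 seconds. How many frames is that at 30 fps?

186570 frames

Frames = 6219 × 30 = 186570.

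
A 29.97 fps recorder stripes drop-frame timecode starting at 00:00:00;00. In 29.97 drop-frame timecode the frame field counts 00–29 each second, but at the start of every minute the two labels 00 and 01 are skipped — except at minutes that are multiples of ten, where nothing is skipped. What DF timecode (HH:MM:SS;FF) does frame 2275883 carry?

Ten DF minutes hold 17982 frames, so frame 2275883 lies in block 126 (frames 2265732–2283713) with 10151 frames into that block.
The block's first minute is 1800 frames and the rest 1798 each; 10151 frames reaches minute 5, so 126 × 18 + 5 × 2 = 2278 labels have been skipped so far.
Adding those back, label number 2275883 + 2278 = 2278161 at 30 labels/s is 75938 s + 21 f = 21 h 5 min 38 s frame 21, i.e. 21:05:38;21.

21:05:38;21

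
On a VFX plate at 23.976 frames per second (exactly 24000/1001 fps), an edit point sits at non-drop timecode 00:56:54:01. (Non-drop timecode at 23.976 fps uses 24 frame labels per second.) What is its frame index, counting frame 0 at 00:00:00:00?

frame 81937

Total seconds to the label: (0 × 3600 + 56 × 60 + 54) = 3414.
Frame index = 3414 × 24 + 1 = 81937.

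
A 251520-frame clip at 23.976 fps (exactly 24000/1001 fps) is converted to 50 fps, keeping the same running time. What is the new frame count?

524524 frames

Target frames = source frames × (target rate / source rate) = 251520 × (50)/(24000/1001) = 251520 × 1001/480 = 524524.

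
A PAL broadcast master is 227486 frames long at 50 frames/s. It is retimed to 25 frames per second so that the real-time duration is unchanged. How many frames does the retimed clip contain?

Frames at target rate = 227486 × (25) / (50) = 113743.

113743 frames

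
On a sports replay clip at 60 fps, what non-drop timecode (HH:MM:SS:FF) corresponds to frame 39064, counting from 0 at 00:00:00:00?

00:10:51:04

39064 ÷ 60 = 651 full seconds, remainder 4 frames.
651 s = 0 h 10 min 51 s.
Timecode: 00:10:51:04.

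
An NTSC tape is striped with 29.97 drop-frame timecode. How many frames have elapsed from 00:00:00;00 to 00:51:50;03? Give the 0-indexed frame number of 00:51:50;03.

93211

As if non-drop at 30 labels/s: (0 × 3600 + 51 × 60 + 50) × 30 + 3 = 93303.
Minute boundaries passed: 51; those not divisible by 10: 51 − 5 = 46; dropped labels = 2 × 46 = 92.
Actual frame index = 93303 − 92 = 93211.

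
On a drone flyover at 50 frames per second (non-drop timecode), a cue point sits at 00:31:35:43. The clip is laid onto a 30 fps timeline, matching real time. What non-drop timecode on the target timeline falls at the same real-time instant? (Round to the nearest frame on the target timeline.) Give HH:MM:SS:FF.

Source frame index: (0×3600 + 31×60 + 35) × 50 + 43 = 94793.
Real time: 94793 / (50) = 94793/50 s.
Target frame: (94793/50) × (30) = 284379/5 ≈ 56875.800 → 56876.
At 30 labels/s: frame 56876 → 00:31:35:26.

00:31:35:26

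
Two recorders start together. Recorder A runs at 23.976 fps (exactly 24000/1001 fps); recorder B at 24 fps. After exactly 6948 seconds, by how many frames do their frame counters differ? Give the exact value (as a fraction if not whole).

166752/1001 frames

A emits 24000/1001 × 6948 = 166752000/1001 frames; B emits 24 × 6948 = 166752.
Difference = 166752/1001 frames (≈ 166.5854); B is ahead of A.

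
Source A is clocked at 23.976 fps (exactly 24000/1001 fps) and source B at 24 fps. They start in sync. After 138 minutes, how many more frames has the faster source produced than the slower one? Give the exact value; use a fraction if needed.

198720/1001 frames

138 min = 8280 s.
A emits 24000/1001 × 8280 = 198720000/1001 frames; B emits 24 × 8280 = 198720.
Difference = 198720/1001 frames (≈ 198.5215); B is ahead of A.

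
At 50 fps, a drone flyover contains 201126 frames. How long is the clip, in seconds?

4022.52 seconds

Running time = 201126 / (50) = 4022.52 s.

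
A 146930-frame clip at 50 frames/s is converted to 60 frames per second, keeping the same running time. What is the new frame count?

Target frames = source frames × (target rate / source rate) = 146930 × (60)/(50) = 146930 × 6/5 = 176316.

176316 frames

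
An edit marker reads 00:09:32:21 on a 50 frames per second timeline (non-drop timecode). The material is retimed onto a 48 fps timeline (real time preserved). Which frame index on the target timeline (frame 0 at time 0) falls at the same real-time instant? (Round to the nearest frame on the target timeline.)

Source frame index: (0×3600 + 9×60 + 32) × 50 + 21 = 28621.
Real time: 28621 / (50) = 28621/50 s.
Target frame: (28621/50) × (48) = 686904/25 ≈ 27476.160 → 27476.

frame 27476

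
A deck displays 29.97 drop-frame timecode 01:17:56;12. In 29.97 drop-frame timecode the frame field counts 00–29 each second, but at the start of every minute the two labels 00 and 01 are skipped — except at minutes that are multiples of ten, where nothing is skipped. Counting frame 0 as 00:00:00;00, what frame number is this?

Complete 10-minute blocks: 7, each 17982 frames → 125874.
Remaining 7 whole minutes in the current block: 1800 + 6 × 1798 = 12588 frames.
Within the current minute: 56 × 30 + 12 − 2 = 1690 (labels ;00/;01 skipped at this minute). Total = 125874 + 12588 + 1690 = 140152.

140152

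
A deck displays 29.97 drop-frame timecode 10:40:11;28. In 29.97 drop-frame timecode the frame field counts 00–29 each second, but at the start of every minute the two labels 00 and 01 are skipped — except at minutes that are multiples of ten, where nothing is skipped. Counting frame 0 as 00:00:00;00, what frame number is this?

1151206

As if non-drop at 30 labels/s: (10 × 3600 + 40 × 60 + 11) × 30 + 28 = 1152358.
Minute boundaries passed: 640; those not divisible by 10: 640 − 64 = 576; dropped labels = 2 × 576 = 1152.
Actual frame index = 1152358 − 1152 = 1151206.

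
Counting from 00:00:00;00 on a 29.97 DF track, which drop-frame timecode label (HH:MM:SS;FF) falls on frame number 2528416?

Ten DF minutes hold 17982 frames, so frame 2528416 lies in block 140 (frames 2517480–2535461) with 10936 frames into that block.
The block's first minute is 1800 frames and the rest 1798 each; 10936 frames reaches minute 6, so 140 × 18 + 6 × 2 = 2532 labels have been skipped so far.
Adding those back, label number 2528416 + 2532 = 2530948 at 30 labels/s is 84364 s + 28 f = 23 h 26 min 4 s frame 28, i.e. 23:26:04;28.

23:26:04;28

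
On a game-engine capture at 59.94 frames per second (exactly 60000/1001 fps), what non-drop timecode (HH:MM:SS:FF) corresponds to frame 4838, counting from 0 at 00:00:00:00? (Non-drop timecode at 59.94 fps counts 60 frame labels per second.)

4838 ÷ 60 = 80 full seconds, remainder 38 frames.
80 s = 0 h 1 min 20 s.
Timecode: 00:01:20:38.

00:01:20:38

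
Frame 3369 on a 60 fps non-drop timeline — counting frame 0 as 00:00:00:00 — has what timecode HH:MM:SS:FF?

3369 ÷ 60 = 56 full seconds, remainder 9 frames.
56 s = 0 h 0 min 56 s.
Timecode: 00:00:56:09.

00:00:56:09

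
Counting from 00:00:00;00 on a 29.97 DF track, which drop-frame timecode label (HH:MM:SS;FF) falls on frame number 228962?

02:07:19;22

Each 10-minute DF block holds 10 × 60 × 30 − 9 × 2 = 17982 frames. 228962 ÷ 17982 → 12 full blocks, remainder 13178.
Within the partial block the first minute is 1800 frames and each further minute 1798, so 7 further minute boundaries passed. Total skipped labels = 18 × 12 + 2 × 7 = 230.
Non-drop label index = 228962 + 230 = 229192; at 30 labels/s that is 02:07:19:22, i.e. DF 02:07:19;22.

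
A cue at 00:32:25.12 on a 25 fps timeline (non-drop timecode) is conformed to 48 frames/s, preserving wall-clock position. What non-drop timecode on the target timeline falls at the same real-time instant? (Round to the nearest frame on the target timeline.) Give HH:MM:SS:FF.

00:32:25:23

Source frame index: (0×3600 + 32×60 + 25) × 25 + 12 = 48637.
Real time: 48637 / (25) = 48637/25 s.
Target frame: (48637/25) × (48) = 2334576/25 ≈ 93383.040 → 93383.
At 48 labels/s: frame 93383 → 00:32:25:23.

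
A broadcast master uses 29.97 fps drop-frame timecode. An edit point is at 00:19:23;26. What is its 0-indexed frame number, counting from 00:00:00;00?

As if non-drop at 30 labels/s: (0 × 3600 + 19 × 60 + 23) × 30 + 26 = 34916.
Minute boundaries passed: 19; those not divisible by 10: 19 − 1 = 18; dropped labels = 2 × 18 = 36.
Actual frame index = 34916 − 36 = 34880.

34880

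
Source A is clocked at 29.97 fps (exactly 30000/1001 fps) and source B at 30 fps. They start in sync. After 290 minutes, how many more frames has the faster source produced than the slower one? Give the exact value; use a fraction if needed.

290 min = 17400 s.
A emits 30000/1001 × 17400 = 522000000/1001 frames; B emits 30 × 17400 = 522000.
Difference = 522000/1001 frames (≈ 521.4785); B is ahead of A.

522000/1001 frames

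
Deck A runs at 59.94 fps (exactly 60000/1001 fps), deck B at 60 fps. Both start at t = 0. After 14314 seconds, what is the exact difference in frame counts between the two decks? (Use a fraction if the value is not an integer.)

A emits 60000/1001 × 14314 = 858840000/1001 frames; B emits 60 × 14314 = 858840.
Difference = 858840/1001 frames (≈ 857.9820); B is ahead of A.

858840/1001 frames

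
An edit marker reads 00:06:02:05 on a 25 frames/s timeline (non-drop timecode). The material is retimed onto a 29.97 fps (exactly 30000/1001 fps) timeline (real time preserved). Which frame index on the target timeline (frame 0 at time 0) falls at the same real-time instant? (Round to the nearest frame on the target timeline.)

Source frame index: (0×3600 + 6×60 + 2) × 25 + 5 = 9055.
Real time: 9055 / (25) = 1811/5 s.
Target frame: (1811/5) × (30000/1001) = 10866000/1001 ≈ 10855.145 → 10855.

frame 10855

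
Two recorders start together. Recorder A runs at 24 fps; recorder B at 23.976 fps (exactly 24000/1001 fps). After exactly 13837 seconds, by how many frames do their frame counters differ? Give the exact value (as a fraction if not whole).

332088/1001 frames

A emits 24 × 13837 = 332088 frames; B emits 24000/1001 × 13837 = 332088000/1001.
Difference = 332088/1001 frames (≈ 331.7562); B is behind A.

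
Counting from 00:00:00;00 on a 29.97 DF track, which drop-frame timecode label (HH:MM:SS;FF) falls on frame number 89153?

00:49:34;23

Ten DF minutes hold 17982 frames, so frame 89153 lies in block 4 (frames 71928–89909) with 17225 frames into that block.
The block's first minute is 1800 frames and the rest 1798 each; 17225 frames reaches minute 9, so 4 × 18 + 9 × 2 = 90 labels have been skipped so far.
Adding those back, label number 89153 + 90 = 89243 at 30 labels/s is 2974 s + 23 f = 0 h 49 min 34 s frame 23, i.e. 00:49:34;23.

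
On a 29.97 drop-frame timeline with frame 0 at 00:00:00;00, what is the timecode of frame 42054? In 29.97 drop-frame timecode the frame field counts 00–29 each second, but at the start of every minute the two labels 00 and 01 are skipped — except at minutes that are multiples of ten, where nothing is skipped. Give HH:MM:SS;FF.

Ten DF minutes hold 17982 frames, so frame 42054 lies in block 2 (frames 35964–53945) with 6090 frames into that block.
The block's first minute is 1800 frames and the rest 1798 each; 6090 frames reaches minute 3, so 2 × 18 + 3 × 2 = 42 labels have been skipped so far.
Adding those back, label number 42054 + 42 = 42096 at 30 labels/s is 1403 s + 6 f = 0 h 23 min 23 s frame 6, i.e. 00:23:23;06.

00:23:23;06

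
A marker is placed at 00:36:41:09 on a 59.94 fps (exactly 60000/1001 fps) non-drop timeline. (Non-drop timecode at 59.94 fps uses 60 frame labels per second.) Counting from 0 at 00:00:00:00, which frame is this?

132069

Total seconds to the label: (0 × 3600 + 36 × 60 + 41) = 2201.
Frame index = 2201 × 60 + 9 = 132069.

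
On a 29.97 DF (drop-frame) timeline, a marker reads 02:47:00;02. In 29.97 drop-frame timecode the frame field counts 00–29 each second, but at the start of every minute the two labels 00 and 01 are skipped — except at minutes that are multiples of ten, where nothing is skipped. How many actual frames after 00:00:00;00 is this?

300300

As if non-drop at 30 labels/s: (2 × 3600 + 47 × 60 + 0) × 30 + 2 = 300602.
Minute boundaries passed: 167; those not divisible by 10: 167 − 16 = 151; dropped labels = 2 × 151 = 302.
Actual frame index = 300602 − 302 = 300300.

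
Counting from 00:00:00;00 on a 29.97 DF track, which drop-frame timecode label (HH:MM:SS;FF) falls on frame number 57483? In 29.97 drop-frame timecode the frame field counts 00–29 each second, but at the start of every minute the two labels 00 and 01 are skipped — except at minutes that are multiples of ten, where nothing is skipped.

00:31:57;29

Each 10-minute DF block holds 10 × 60 × 30 − 9 × 2 = 17982 frames. 57483 ÷ 17982 → 3 full blocks, remainder 3537.
Within the partial block the first minute is 1800 frames and each further minute 1798, so 1 further minute boundary passed. Total skipped labels = 18 × 3 + 2 × 1 = 56.
Non-drop label index = 57483 + 56 = 57539; at 30 labels/s that is 00:31:57:29, i.e. DF 00:31:57;29.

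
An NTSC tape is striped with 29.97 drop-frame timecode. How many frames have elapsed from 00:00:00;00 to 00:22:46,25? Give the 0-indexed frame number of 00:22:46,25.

40965

As if non-drop at 30 labels/s: (0 × 3600 + 22 × 60 + 46) × 30 + 25 = 41005.
Minute boundaries passed: 22; those not divisible by 10: 22 − 2 = 20; dropped labels = 2 × 20 = 40.
Actual frame index = 41005 − 40 = 40965.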